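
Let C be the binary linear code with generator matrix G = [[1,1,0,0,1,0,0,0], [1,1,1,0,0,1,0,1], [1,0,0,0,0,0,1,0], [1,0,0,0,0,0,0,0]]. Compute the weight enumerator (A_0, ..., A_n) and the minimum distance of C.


Weight distribution: A_0 = 1, A_1 = 2, A_2 = 2, A_3 = 2, A_4 = 3, A_5 = 4, A_6 = 2. Minimum distance d = 1.

Enumerate all 2^4 = 16 messages m ∈ F_2^4.
For each, compute codeword c = mG in F_2^8, then tally its weight.
  m = 0000 → c = 00000000, weight = 0.
  m = 1000 → c = 11001000, weight = 3.
  m = 0100 → c = 11100101, weight = 5.
  m = 1100 → c = 00101101, weight = 4.
  m = 0010 → c = 10000010, weight = 2.
  m = 1010 → c = 01001010, weight = 3.
  m = 0110 → c = 01100111, weight = 5.
  m = 1110 → c = 10101111, weight = 6.
  m = 0001 → c = 10000000, weight = 1.
  m = 1001 → c = 01001000, weight = 2.
  m = 0101 → c = 01100101, weight = 4.
  m = 1101 → c = 10101101, weight = 5.
  m = 0011 → c = 00000010, weight = 1.
  m = 1011 → c = 11001010, weight = 4.
  m = 0111 → c = 11100111, weight = 6.
  m = 1111 → c = 00101111, weight = 5.
Tally weights:
  weight 0: 1 codewords.
  weight 1: 2 codewords.
  weight 2: 2 codewords.
  weight 3: 2 codewords.
  weight 4: 3 codewords.
  weight 5: 4 codewords.
  weight 6: 2 codewords.
Minimum distance d = smallest w > 0 with A_w > 0 = 1.
Sanity: Σ A_w = 16 = 2^4 = 16 ✓.


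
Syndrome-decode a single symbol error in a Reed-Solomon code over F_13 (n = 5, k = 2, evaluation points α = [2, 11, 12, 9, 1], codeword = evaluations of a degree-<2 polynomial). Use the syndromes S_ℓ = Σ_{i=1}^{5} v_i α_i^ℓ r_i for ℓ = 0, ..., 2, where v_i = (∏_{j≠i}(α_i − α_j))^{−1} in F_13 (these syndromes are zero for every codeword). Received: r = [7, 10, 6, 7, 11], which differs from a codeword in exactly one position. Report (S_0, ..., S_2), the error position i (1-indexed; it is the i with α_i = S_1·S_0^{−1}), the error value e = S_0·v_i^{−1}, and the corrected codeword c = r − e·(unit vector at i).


S = (12, 4, 10), error at position 4, error magnitude e = 2, c = [7, 10, 6, 5, 11].

Step 1: column multipliers v_i = (∏_{j≠i}(α_i − α_j))^{−1} mod 13.
  i = 1 (α = 2): (2−11)(2−12)(2−9)(2−1) = (−9)·(−10)·(−7)·1 = −630 ≡ 7, so v_1 = 7^{−1} = 2 (mod 13).
  i = 2 (α = 11): (11−2)(11−12)(11−9)(11−1) = 9·(−1)·2·10 = −180 ≡ 2, so v_2 = 2^{−1} = 7 (mod 13).
  i = 3 (α = 12): (12−2)(12−11)(12−9)(12−1) = 10·1·3·11 = 330 ≡ 5, so v_3 = 5^{−1} = 8 (mod 13).
  i = 4 (α = 9): (9−2)(9−11)(9−12)(9−1) = 7·(−2)·(−3)·8 = 336 ≡ 11, so v_4 = 11^{−1} = 6 (mod 13).
  i = 5 (α = 1): (1−2)(1−11)(1−12)(1−9) = (−1)·(−10)·(−11)·(−8) = 880 ≡ 9, so v_5 = 9^{−1} = 3 (mod 13).
  v = [2, 7, 8, 6, 3].
Step 2: syndromes of r = [7, 10, 6, 7, 11] (all sums mod 13).
  S_0 = Σ v_i r_i = 2·7 + 7·10 + 8·6 + 6·7 + 3·11 = 207 ≡ 12.
  S_1 = Σ v_i α_i r_i = 2·2·7 + 7·11·10 + 8·12·6 + 6·9·7 + 3·1·11 = 1785 ≡ 4.
  α_i^2 mod 13 = [4, 4, 1, 3, 1].
  S_2 = Σ v_i α_i^2 r_i = 2·4·7 + 7·4·10 + 8·1·6 + 6·3·7 + 3·1·11 = 543 ≡ 10.
  S = (12, 4, 10) ≠ 0, so r is not a codeword (an error is present).
Step 3: locate the error. For a single error e at position i, S_ℓ = v_i·e·α_i^ℓ, so α_err = S_1/S_0.
  S_0^{−1} = 12^{−1} = 12 (mod 13), so α_err = 4·12 = 48 ≡ 9 = α_4. Error position i = 4.
  Consistency check: S_2/S_1 = 10·10 = 100 ≡ 9 = α_err ✓ (single-error assumption holds).
Step 4: error magnitude e = S_0/v_4 = S_0·∏_{j≠4}(α_4 − α_j) = 12·11 = 132 ≡ 2 (mod 13).
Step 5: correct position 4: c_4 = r_4 − e = 7 − 2 ≡ 5 (mod 13). Hence c = [7, 10, 6, 5, 11].
  Check: interpolating c through the α_i gives m(x) = 2 + 9·x (degree < 2) with m(α_i) = c_i for every i, so c is indeed a codeword.


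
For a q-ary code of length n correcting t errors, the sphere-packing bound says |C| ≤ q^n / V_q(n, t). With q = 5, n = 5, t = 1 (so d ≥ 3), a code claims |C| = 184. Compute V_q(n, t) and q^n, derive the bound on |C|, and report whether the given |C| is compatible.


V_q(n, t) = 21, q^n = 3125, Hamming bound = 148, |C| = 184 > bound (violated).

Step 1: Compute V_q(n, t) = Σ_{j=0}^1 C(n, j) (q−1)^j.
  j = 0: C(5,0)·(4)^0 = 1·1 = 1.
  j = 1: C(5,1)·(4)^1 = 5·4 = 20.
  V_q(n, t) = 1 + 20 = 21.
Step 2: q^n = 5^5 = 3125.
Step 3: Hamming bound ⌊q^n / V_q(n,t)⌋ = ⌊3125/21⌋ = 148.
Step 4: Compare |C| = 184 to 148: violated.
The claimed |C| lies above the Hamming bound, so no 5-ary code of length 5 with d ≥ 3 can have 184 codewords.


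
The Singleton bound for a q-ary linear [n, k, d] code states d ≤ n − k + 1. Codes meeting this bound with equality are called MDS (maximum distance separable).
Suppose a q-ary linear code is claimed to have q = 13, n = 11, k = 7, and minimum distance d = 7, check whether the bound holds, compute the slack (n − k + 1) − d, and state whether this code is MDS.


Singleton RHS = n − k + 1 = 5, slack = -2, bound violated (no such code; not MDS).

Singleton bound: d ≤ n − k + 1.
Here n = 11, k = 7, so n − k + 1 = 5.
Given d = 7, check d ≤ 5: NO.
Slack = (n − k + 1) − d = -2.
The slack is negative: d = 7 exceeds n − k + 1 = 5 by 2, so the Singleton bound is violated and no linear [11, 7, 7]_13 code can exist. In particular it is not MDS (MDS requires d = n − k + 1 exactly).
Description: the claimed parameters are [11, 7, 7]_13; such a code would be impossible (violates the Singleton bound).


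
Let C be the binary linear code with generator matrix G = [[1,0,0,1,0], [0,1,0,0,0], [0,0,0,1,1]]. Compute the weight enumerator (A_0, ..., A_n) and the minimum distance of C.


Weight distribution: A_0 = 1, A_1 = 1, A_2 = 3, A_3 = 3. Minimum distance d = 1.

Enumerate all 2^3 = 8 messages m ∈ F_2^3.
For each, compute codeword c = mG in F_2^5, then tally its weight.
  m = 000 → c = 00000, weight = 0.
  m = 100 → c = 10010, weight = 2.
  m = 010 → c = 01000, weight = 1.
  m = 110 → c = 11010, weight = 3.
  m = 001 → c = 00011, weight = 2.
  m = 101 → c = 10001, weight = 2.
  m = 011 → c = 01011, weight = 3.
  m = 111 → c = 11001, weight = 3.
Tally weights:
  weight 0: 1 codewords.
  weight 1: 1 codewords.
  weight 2: 3 codewords.
  weight 3: 3 codewords.
Minimum distance d = smallest w > 0 with A_w > 0 = 1.
Sanity: Σ A_w = 8 = 2^3 = 8 ✓.


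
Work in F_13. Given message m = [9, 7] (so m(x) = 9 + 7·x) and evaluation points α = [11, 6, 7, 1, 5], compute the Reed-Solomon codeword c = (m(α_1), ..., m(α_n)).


c = [8, 12, 6, 3, 5]

Message polynomial: m(x) = 9 + 7·x (mod 13).
For each evaluation point α_i, compute m(α_i) mod 13:
  α_1 = 11: Horner steps 7 → 8, so m(11) = 8.
  α_2 = 6: Horner steps 7 → 12, so m(6) = 12.
  α_3 = 7: Horner steps 7 → 6, so m(7) = 6.
  α_4 = 1: Horner steps 7 → 3, so m(1) = 3.
  α_5 = 5: Horner steps 7 → 5, so m(5) = 5.
Codeword c = [8, 12, 6, 3, 5] ∈ F_13^5.


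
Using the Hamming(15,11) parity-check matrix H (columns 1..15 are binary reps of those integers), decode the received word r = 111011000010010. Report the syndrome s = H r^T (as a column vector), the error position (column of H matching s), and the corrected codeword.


s = (0, 1, 1, 0)^T, error position = 6, corrected codeword c = 111010000010010

Compute s = H r^T mod 2 one row at a time:
  s_1 = 0 + 0 + 0 + 1 + 0 + 0 + 1 + 0 = 2 ≡ 0 (mod 2).
  s_2 = 0 + 1 + 1 + 0 + 0 + 0 + 1 + 0 = 3 ≡ 1 (mod 2).
  s_3 = 1 + 1 + 1 + 0 + 0 + 1 + 1 + 0 = 5 ≡ 1 (mod 2).
  s_4 = 1 + 1 + 1 + 0 + 0 + 1 + 0 + 0 = 4 ≡ 0 (mod 2).
s = (0, 1, 1, 0)^T — this equals column 6 of H (binary 0110), so error is at position 6.
Correct: flip bit 6 of r = 111011000010010 to get c = 111010000010010.


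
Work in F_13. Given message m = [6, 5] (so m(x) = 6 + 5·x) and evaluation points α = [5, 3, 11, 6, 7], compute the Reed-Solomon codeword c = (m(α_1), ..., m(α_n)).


c = [5, 8, 9, 10, 2]

Message polynomial: m(x) = 6 + 5·x (mod 13).
For each evaluation point α_i, compute m(α_i) mod 13:
  α_1 = 5: Horner steps 5 → 5, so m(5) = 5.
  α_2 = 3: Horner steps 5 → 8, so m(3) = 8.
  α_3 = 11: Horner steps 5 → 9, so m(11) = 9.
  α_4 = 6: Horner steps 5 → 10, so m(6) = 10.
  α_5 = 7: Horner steps 5 → 2, so m(7) = 2.
Codeword c = [5, 8, 9, 10, 2] ∈ F_13^5.


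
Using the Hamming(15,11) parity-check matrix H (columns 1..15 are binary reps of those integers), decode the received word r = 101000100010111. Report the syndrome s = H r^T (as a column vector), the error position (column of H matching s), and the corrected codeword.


s = (0, 0, 1, 0)^T, error position = 2, corrected codeword c = 111000100010111

Compute s = H r^T mod 2 one row at a time:
  s_1 = 0 + 0 + 0 + 1 + 0 + 1 + 1 + 1 = 4 ≡ 0 (mod 2).
  s_2 = 0 + 0 + 0 + 1 + 0 + 1 + 1 + 1 = 4 ≡ 0 (mod 2).
  s_3 = 0 + 1 + 0 + 1 + 0 + 1 + 1 + 1 = 5 ≡ 1 (mod 2).
  s_4 = 1 + 1 + 0 + 1 + 0 + 1 + 1 + 1 = 6 ≡ 0 (mod 2).
s = (0, 0, 1, 0)^T — this equals column 2 of H (binary 0010), so error is at position 2.
Correct: flip bit 2 of r = 101000100010111 to get c = 111000100010111.


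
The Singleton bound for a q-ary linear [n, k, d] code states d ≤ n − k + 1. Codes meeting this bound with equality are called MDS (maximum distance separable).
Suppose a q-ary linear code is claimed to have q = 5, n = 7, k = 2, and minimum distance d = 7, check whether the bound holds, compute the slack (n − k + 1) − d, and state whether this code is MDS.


Singleton RHS = n − k + 1 = 6, slack = -1, bound violated (no such code; not MDS).

Singleton bound: d ≤ n − k + 1.
Here n = 7, k = 2, so n − k + 1 = 6.
Given d = 7, check d ≤ 6: NO.
Slack = (n − k + 1) − d = -1.
The slack is negative: d = 7 exceeds n − k + 1 = 6 by 1, so the Singleton bound is violated and no linear [7, 2, 7]_5 code can exist. In particular it is not MDS (MDS requires d = n − k + 1 exactly).
Description: the claimed parameters are [7, 2, 7]_5; such a code would be impossible (violates the Singleton bound).


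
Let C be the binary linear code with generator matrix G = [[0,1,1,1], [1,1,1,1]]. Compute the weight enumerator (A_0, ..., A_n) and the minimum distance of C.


Weight distribution: A_0 = 1, A_1 = 1, A_3 = 1, A_4 = 1. Minimum distance d = 1.

Enumerate all 2^2 = 4 messages m ∈ F_2^2.
For each, compute codeword c = mG in F_2^4, then tally its weight.
  m = 00 → c = 0000, weight = 0.
  m = 10 → c = 0111, weight = 3.
  m = 01 → c = 1111, weight = 4.
  m = 11 → c = 1000, weight = 1.
Tally weights:
  weight 0: 1 codewords.
  weight 1: 1 codewords.
  weight 3: 1 codewords.
  weight 4: 1 codewords.
Minimum distance d = smallest w > 0 with A_w > 0 = 1.
Sanity: Σ A_w = 4 = 2^2 = 4 ✓.


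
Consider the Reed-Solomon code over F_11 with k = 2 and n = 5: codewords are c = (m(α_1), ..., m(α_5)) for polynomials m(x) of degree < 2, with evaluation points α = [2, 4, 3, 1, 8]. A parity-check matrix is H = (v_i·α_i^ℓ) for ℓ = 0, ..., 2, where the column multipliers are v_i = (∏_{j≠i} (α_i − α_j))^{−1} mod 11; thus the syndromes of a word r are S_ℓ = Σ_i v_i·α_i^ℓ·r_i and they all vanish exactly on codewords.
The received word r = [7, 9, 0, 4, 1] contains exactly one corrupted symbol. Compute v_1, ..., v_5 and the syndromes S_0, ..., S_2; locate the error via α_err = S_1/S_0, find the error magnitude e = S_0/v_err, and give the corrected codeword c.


S = (6, 1, 2), error at position 1, error magnitude e = 5, c = [2, 9, 0, 4, 1].

Step 1: column multipliers v_i = (∏_{j≠i}(α_i − α_j))^{−1} mod 11.
  i = 1 (α = 2): (2−4)(2−3)(2−1)(2−8) = (−2)·(−1)·1·(−6) = −12 ≡ 10, so v_1 = 10^{−1} = 10 (mod 11).
  i = 2 (α = 4): (4−2)(4−3)(4−1)(4−8) = 2·1·3·(−4) = −24 ≡ 9, so v_2 = 9^{−1} = 5 (mod 11).
  i = 3 (α = 3): (3−2)(3−4)(3−1)(3−8) = 1·(−1)·2·(−5) = 10 ≡ 10, so v_3 = 10^{−1} = 10 (mod 11).
  i = 4 (α = 1): (1−2)(1−4)(1−3)(1−8) = (−1)·(−3)·(−2)·(−7) = 42 ≡ 9, so v_4 = 9^{−1} = 5 (mod 11).
  i = 5 (α = 8): (8−2)(8−4)(8−3)(8−1) = 6·4·5·7 = 840 ≡ 4, so v_5 = 4^{−1} = 3 (mod 11).
  v = [10, 5, 10, 5, 3].
Step 2: syndromes of r = [7, 9, 0, 4, 1] (all sums mod 11).
  S_0 = Σ v_i r_i = 10·7 + 5·9 + 10·0 + 5·4 + 3·1 = 138 ≡ 6.
  S_1 = Σ v_i α_i r_i = 10·2·7 + 5·4·9 + 10·3·0 + 5·1·4 + 3·8·1 = 364 ≡ 1.
  α_i^2 mod 11 = [4, 5, 9, 1, 9].
  S_2 = Σ v_i α_i^2 r_i = 10·4·7 + 5·5·9 + 10·9·0 + 5·1·4 + 3·9·1 = 552 ≡ 2.
  S = (6, 1, 2) ≠ 0, so r is not a codeword (an error is present).
Step 3: locate the error. For a single error e at position i, S_ℓ = v_i·e·α_i^ℓ, so α_err = S_1/S_0.
  S_0^{−1} = 6^{−1} = 2 (mod 11), so α_err = 1·2 = 2 ≡ 2 = α_1. Error position i = 1.
  Consistency check: S_2/S_1 = 2·1 = 2 ≡ 2 = α_err ✓ (single-error assumption holds).
Step 4: error magnitude e = S_0/v_1 = S_0·∏_{j≠1}(α_1 − α_j) = 6·10 = 60 ≡ 5 (mod 11).
Step 5: correct position 1: c_1 = r_1 − e = 7 − 5 ≡ 2 (mod 11). Hence c = [2, 9, 0, 4, 1].
  Check: interpolating c through the α_i gives m(x) = 6 + 9·x (degree < 2) with m(α_i) = c_i for every i, so c is indeed a codeword.


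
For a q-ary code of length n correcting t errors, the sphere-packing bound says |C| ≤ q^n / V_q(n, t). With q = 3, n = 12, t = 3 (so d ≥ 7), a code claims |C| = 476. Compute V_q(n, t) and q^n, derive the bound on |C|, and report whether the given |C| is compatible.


V_q(n, t) = 2049, q^n = 531441, Hamming bound = 259, |C| = 476 > bound (violated).

Step 1: Compute V_q(n, t) = Σ_{j=0}^3 C(n, j) (q−1)^j.
  j = 0: C(12,0)·(2)^0 = 1·1 = 1.
  j = 1: C(12,1)·(2)^1 = 12·2 = 24.
  j = 2: C(12,2)·(2)^2 = 66·4 = 264.
  j = 3: C(12,3)·(2)^3 = 220·8 = 1760.
  V_q(n, t) = 1 + 24 + 264 + 1760 = 2049.
Step 2: q^n = 3^12 = 531441.
Step 3: Hamming bound ⌊q^n / V_q(n,t)⌋ = ⌊531441/2049⌋ = 259.
Step 4: Compare |C| = 476 to 259: violated.
The claimed |C| lies above the Hamming bound, so no 3-ary code of length 12 with d ≥ 7 can have 476 codewords.


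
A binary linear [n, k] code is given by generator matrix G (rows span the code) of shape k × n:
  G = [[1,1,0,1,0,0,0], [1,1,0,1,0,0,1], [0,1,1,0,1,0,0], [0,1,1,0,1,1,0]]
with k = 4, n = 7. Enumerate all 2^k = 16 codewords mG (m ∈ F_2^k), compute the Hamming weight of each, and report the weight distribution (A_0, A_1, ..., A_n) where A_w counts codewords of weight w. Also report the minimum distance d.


Weight distribution: A_0 = 1, A_1 = 2, A_2 = 1, A_3 = 2, A_4 = 5, A_5 = 4, A_6 = 1. Minimum distance d = 1.

Enumerate all 2^4 = 16 messages m ∈ F_2^4.
For each, compute codeword c = mG in F_2^7, then tally its weight.
  m = 0000 → c = 0000000, weight = 0.
  m = 1000 → c = 1101000, weight = 3.
  m = 0100 → c = 1101001, weight = 4.
  m = 1100 → c = 0000001, weight = 1.
  m = 0010 → c = 0110100, weight = 3.
  m = 1010 → c = 1011100, weight = 4.
  m = 0110 → c = 1011101, weight = 5.
  m = 1110 → c = 0110101, weight = 4.
  m = 0001 → c = 0110110, weight = 4.
  m = 1001 → c = 1011110, weight = 5.
  m = 0101 → c = 1011111, weight = 6.
  m = 1101 → c = 0110111, weight = 5.
  m = 0011 → c = 0000010, weight = 1.
  m = 1011 → c = 1101010, weight = 4.
  m = 0111 → c = 1101011, weight = 5.
  m = 1111 → c = 0000011, weight = 2.
Tally weights:
  weight 0: 1 codewords.
  weight 1: 2 codewords.
  weight 2: 1 codewords.
  weight 3: 2 codewords.
  weight 4: 5 codewords.
  weight 5: 4 codewords.
  weight 6: 1 codewords.
Minimum distance d = smallest w > 0 with A_w > 0 = 1.
Sanity: Σ A_w = 16 = 2^4 = 16 ✓.


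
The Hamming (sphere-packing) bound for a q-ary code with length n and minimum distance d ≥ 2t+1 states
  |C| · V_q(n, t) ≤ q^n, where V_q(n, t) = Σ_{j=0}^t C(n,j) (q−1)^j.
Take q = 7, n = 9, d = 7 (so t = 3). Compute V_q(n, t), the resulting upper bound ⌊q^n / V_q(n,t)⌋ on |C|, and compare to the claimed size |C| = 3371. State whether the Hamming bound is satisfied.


V_q(n, t) = 19495, q^n = 40353607, Hamming bound = 2069, |C| = 3371 > bound (violated).

Step 1: Compute V_q(n, t) = Σ_{j=0}^3 C(n, j) (q−1)^j.
  j = 0: C(9,0)·(6)^0 = 1·1 = 1.
  j = 1: C(9,1)·(6)^1 = 9·6 = 54.
  j = 2: C(9,2)·(6)^2 = 36·36 = 1296.
  j = 3: C(9,3)·(6)^3 = 84·216 = 18144.
  V_q(n, t) = 1 + 54 + 1296 + 18144 = 19495.
Step 2: q^n = 7^9 = 40353607.
Step 3: Hamming bound ⌊q^n / V_q(n,t)⌋ = ⌊40353607/19495⌋ = 2069.
Step 4: Compare |C| = 3371 to 2069: violated.
The claimed |C| lies above the Hamming bound, so no 7-ary code of length 9 with d ≥ 7 can have 3371 codewords.


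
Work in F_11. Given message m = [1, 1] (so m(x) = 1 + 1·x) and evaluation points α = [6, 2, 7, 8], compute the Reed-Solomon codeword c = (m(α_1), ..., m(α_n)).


c = [7, 3, 8, 9]

Message polynomial: m(x) = 1 + 1·x (mod 11).
For each evaluation point α_i, compute m(α_i) mod 11:
  α_1 = 6: Horner steps 1 → 7, so m(6) = 7.
  α_2 = 2: Horner steps 1 → 3, so m(2) = 3.
  α_3 = 7: Horner steps 1 → 8, so m(7) = 8.
  α_4 = 8: Horner steps 1 → 9, so m(8) = 9.
Codeword c = [7, 3, 8, 9] ∈ F_11^4.


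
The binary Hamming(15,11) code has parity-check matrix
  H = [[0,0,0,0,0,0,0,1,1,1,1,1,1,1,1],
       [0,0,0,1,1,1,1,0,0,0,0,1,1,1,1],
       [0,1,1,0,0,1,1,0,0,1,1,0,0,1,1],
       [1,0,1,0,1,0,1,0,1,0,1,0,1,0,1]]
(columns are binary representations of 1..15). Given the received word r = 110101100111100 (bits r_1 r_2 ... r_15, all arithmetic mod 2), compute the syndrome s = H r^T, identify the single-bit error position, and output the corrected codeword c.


s = (0, 1, 1, 0)^T, error position = 6, corrected codeword c = 110100100111100

Compute s = H r^T mod 2 one row at a time:
  s_1 = 0 + 0 + 1 + 1 + 1 + 1 + 0 + 0 = 4 ≡ 0 (mod 2).
  s_2 = 1 + 0 + 1 + 1 + 1 + 1 + 0 + 0 = 5 ≡ 1 (mod 2).
  s_3 = 1 + 0 + 1 + 1 + 1 + 1 + 0 + 0 = 5 ≡ 1 (mod 2).
  s_4 = 1 + 0 + 0 + 1 + 0 + 1 + 1 + 0 = 4 ≡ 0 (mod 2).
s = (0, 1, 1, 0)^T — this equals column 6 of H (binary 0110), so error is at position 6.
Correct: flip bit 6 of r = 110101100111100 to get c = 110100100111100.


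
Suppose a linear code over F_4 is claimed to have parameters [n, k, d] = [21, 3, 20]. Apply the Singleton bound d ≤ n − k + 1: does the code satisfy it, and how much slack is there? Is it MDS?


Singleton RHS = n − k + 1 = 19, slack = -1, bound violated (no such code; not MDS).

Singleton bound: d ≤ n − k + 1.
Here n = 21, k = 3, so n − k + 1 = 19.
Given d = 20, check d ≤ 19: NO.
Slack = (n − k + 1) − d = -1.
The slack is negative: d = 20 exceeds n − k + 1 = 19 by 1, so the Singleton bound is violated and no linear [21, 3, 20]_4 code can exist. In particular it is not MDS (MDS requires d = n − k + 1 exactly).
Description: the claimed parameters are [21, 3, 20]_4; such a code would be impossible (violates the Singleton bound).


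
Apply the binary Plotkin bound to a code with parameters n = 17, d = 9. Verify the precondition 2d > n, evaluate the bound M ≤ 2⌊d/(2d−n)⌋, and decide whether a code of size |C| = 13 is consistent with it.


Plotkin bound M ≤ 18; given |C| = 13 ≤ bound (satisfied).

Check applicability: 2d = 18, n = 17.
2d − n = 1 > 0, so Plotkin applies.
Compute d/(2d−n) = 9/1 ≈ 9.0000.
⌊d/(2d−n)⌋ = 9.
Plotkin bound: M ≤ 2·9 = 18.
Given |C| = 13, check: satisfied.
This |C| is below the Plotkin bound.


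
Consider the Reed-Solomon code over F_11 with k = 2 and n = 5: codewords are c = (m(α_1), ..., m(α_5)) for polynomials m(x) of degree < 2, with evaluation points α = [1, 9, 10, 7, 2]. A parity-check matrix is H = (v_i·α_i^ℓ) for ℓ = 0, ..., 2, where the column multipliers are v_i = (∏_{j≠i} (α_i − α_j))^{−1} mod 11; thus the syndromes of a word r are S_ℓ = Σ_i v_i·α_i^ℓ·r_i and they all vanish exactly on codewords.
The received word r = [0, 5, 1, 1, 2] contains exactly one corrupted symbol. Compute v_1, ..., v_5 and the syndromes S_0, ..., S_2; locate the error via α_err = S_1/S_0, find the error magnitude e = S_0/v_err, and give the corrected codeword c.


S = (7, 4, 7), error at position 3, error magnitude e = 5, c = [0, 5, 7, 1, 2].

Step 1: column multipliers v_i = (∏_{j≠i}(α_i − α_j))^{−1} mod 11.
  i = 1 (α = 1): (1−9)(1−10)(1−7)(1−2) = (−8)·(−9)·(−6)·(−1) = 432 ≡ 3, so v_1 = 3^{−1} = 4 (mod 11).
  i = 2 (α = 9): (9−1)(9−10)(9−7)(9−2) = 8·(−1)·2·7 = −112 ≡ 9, so v_2 = 9^{−1} = 5 (mod 11).
  i = 3 (α = 10): (10−1)(10−9)(10−7)(10−2) = 9·1·3·8 = 216 ≡ 7, so v_3 = 7^{−1} = 8 (mod 11).
  i = 4 (α = 7): (7−1)(7−9)(7−10)(7−2) = 6·(−2)·(−3)·5 = 180 ≡ 4, so v_4 = 4^{−1} = 3 (mod 11).
  i = 5 (α = 2): (2−1)(2−9)(2−10)(2−7) = 1·(−7)·(−8)·(−5) = −280 ≡ 6, so v_5 = 6^{−1} = 2 (mod 11).
  v = [4, 5, 8, 3, 2].
Step 2: syndromes of r = [0, 5, 1, 1, 2] (all sums mod 11).
  S_0 = Σ v_i r_i = 4·0 + 5·5 + 8·1 + 3·1 + 2·2 = 40 ≡ 7.
  S_1 = Σ v_i α_i r_i = 4·1·0 + 5·9·5 + 8·10·1 + 3·7·1 + 2·2·2 = 334 ≡ 4.
  α_i^2 mod 11 = [1, 4, 1, 5, 4].
  S_2 = Σ v_i α_i^2 r_i = 4·1·0 + 5·4·5 + 8·1·1 + 3·5·1 + 2·4·2 = 139 ≡ 7.
  S = (7, 4, 7) ≠ 0, so r is not a codeword (an error is present).
Step 3: locate the error. For a single error e at position i, S_ℓ = v_i·e·α_i^ℓ, so α_err = S_1/S_0.
  S_0^{−1} = 7^{−1} = 8 (mod 11), so α_err = 4·8 = 32 ≡ 10 = α_3. Error position i = 3.
  Consistency check: S_2/S_1 = 7·3 = 21 ≡ 10 = α_err ✓ (single-error assumption holds).
Step 4: error magnitude e = S_0/v_3 = S_0·∏_{j≠3}(α_3 − α_j) = 7·7 = 49 ≡ 5 (mod 11).
Step 5: correct position 3: c_3 = r_3 − e = 1 − 5 ≡ 7 (mod 11). Hence c = [0, 5, 7, 1, 2].
  Check: interpolating c through the α_i gives m(x) = 9 + 2·x (degree < 2) with m(α_i) = c_i for every i, so c is indeed a codeword.


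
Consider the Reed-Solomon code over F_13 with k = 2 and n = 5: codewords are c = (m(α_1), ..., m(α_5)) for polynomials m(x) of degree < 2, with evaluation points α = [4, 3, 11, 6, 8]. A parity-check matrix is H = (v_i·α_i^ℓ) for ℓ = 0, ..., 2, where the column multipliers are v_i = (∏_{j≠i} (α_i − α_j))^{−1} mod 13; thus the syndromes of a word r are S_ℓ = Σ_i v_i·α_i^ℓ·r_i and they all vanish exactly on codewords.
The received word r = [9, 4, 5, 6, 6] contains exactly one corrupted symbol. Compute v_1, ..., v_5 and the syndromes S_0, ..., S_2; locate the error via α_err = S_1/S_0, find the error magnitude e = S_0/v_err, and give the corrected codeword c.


S = (12, 5, 1), error at position 5, error magnitude e = 3, c = [9, 4, 5, 6, 3].

Step 1: column multipliers v_i = (∏_{j≠i}(α_i − α_j))^{−1} mod 13.
  i = 1 (α = 4): (4−3)(4−11)(4−6)(4−8) = 1·(−7)·(−2)·(−4) = −56 ≡ 9, so v_1 = 9^{−1} = 3 (mod 13).
  i = 2 (α = 3): (3−4)(3−11)(3−6)(3−8) = (−1)·(−8)·(−3)·(−5) = 120 ≡ 3, so v_2 = 3^{−1} = 9 (mod 13).
  i = 3 (α = 11): (11−4)(11−3)(11−6)(11−8) = 7·8·5·3 = 840 ≡ 8, so v_3 = 8^{−1} = 5 (mod 13).
  i = 4 (α = 6): (6−4)(6−3)(6−11)(6−8) = 2·3·(−5)·(−2) = 60 ≡ 8, so v_4 = 8^{−1} = 5 (mod 13).
  i = 5 (α = 8): (8−4)(8−3)(8−11)(8−6) = 4·5·(−3)·2 = −120 ≡ 10, so v_5 = 10^{−1} = 4 (mod 13).
  v = [3, 9, 5, 5, 4].
Step 2: syndromes of r = [9, 4, 5, 6, 6] (all sums mod 13).
  S_0 = Σ v_i r_i = 3·9 + 9·4 + 5·5 + 5·6 + 4·6 = 142 ≡ 12.
  S_1 = Σ v_i α_i r_i = 3·4·9 + 9·3·4 + 5·11·5 + 5·6·6 + 4·8·6 = 863 ≡ 5.
  α_i^2 mod 13 = [3, 9, 4, 10, 12].
  S_2 = Σ v_i α_i^2 r_i = 3·3·9 + 9·9·4 + 5·4·5 + 5·10·6 + 4·12·6 = 1093 ≡ 1.
  S = (12, 5, 1) ≠ 0, so r is not a codeword (an error is present).
Step 3: locate the error. For a single error e at position i, S_ℓ = v_i·e·α_i^ℓ, so α_err = S_1/S_0.
  S_0^{−1} = 12^{−1} = 12 (mod 13), so α_err = 5·12 = 60 ≡ 8 = α_5. Error position i = 5.
  Consistency check: S_2/S_1 = 1·8 = 8 ≡ 8 = α_err ✓ (single-error assumption holds).
Step 4: error magnitude e = S_0/v_5 = S_0·∏_{j≠5}(α_5 − α_j) = 12·10 = 120 ≡ 3 (mod 13).
Step 5: correct position 5: c_5 = r_5 − e = 6 − 3 ≡ 3 (mod 13). Hence c = [9, 4, 5, 6, 3].
  Check: interpolating c through the α_i gives m(x) = 2 + 5·x (degree < 2) with m(α_i) = c_i for every i, so c is indeed a codeword.


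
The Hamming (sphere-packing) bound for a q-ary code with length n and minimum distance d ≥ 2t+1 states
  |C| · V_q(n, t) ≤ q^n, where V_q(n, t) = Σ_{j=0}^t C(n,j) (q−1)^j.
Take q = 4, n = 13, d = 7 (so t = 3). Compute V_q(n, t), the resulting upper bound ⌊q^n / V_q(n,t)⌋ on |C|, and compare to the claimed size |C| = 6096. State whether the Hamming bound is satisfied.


V_q(n, t) = 8464, q^n = 67108864, Hamming bound = 7928, |C| = 6096 ≤ bound (satisfied).

Step 1: Compute V_q(n, t) = Σ_{j=0}^3 C(n, j) (q−1)^j.
  j = 0: C(13,0)·(3)^0 = 1·1 = 1.
  j = 1: C(13,1)·(3)^1 = 13·3 = 39.
  j = 2: C(13,2)·(3)^2 = 78·9 = 702.
  j = 3: C(13,3)·(3)^3 = 286·27 = 7722.
  V_q(n, t) = 1 + 39 + 702 + 7722 = 8464.
Step 2: q^n = 4^13 = 67108864.
Step 3: Hamming bound ⌊q^n / V_q(n,t)⌋ = ⌊67108864/8464⌋ = 7928.
Step 4: Compare |C| = 6096 to 7928: satisfied.
The claimed |C| lies below the Hamming bound.


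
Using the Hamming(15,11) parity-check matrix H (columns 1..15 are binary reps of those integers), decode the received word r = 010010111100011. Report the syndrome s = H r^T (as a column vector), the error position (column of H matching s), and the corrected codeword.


s = (1, 0, 1, 0)^T, error position = 10, corrected codeword c = 010010111000011

Compute s = H r^T mod 2 one row at a time:
  s_1 = 1 + 1 + 1 + 0 + 0 + 0 + 1 + 1 = 5 ≡ 1 (mod 2).
  s_2 = 0 + 1 + 0 + 1 + 0 + 0 + 1 + 1 = 4 ≡ 0 (mod 2).
  s_3 = 1 + 0 + 0 + 1 + 1 + 0 + 1 + 1 = 5 ≡ 1 (mod 2).
  s_4 = 0 + 0 + 1 + 1 + 1 + 0 + 0 + 1 = 4 ≡ 0 (mod 2).
s = (1, 0, 1, 0)^T — this equals column 10 of H (binary 1010), so error is at position 10.
Correct: flip bit 10 of r = 010010111100011 to get c = 010010111000011.


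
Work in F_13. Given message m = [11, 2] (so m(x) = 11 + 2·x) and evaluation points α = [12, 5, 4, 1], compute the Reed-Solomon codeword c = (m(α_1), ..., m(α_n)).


c = [9, 8, 6, 0]

Message polynomial: m(x) = 11 + 2·x (mod 13).
For each evaluation point α_i, compute m(α_i) mod 13:
  α_1 = 12: Horner steps 2 → 9, so m(12) = 9.
  α_2 = 5: Horner steps 2 → 8, so m(5) = 8.
  α_3 = 4: Horner steps 2 → 6, so m(4) = 6.
  α_4 = 1: Horner steps 2 → 0, so m(1) = 0.
Codeword c = [9, 8, 6, 0] ∈ F_13^4.


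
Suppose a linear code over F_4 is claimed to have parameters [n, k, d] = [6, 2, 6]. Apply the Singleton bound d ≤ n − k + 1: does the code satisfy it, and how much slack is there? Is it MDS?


Singleton RHS = n − k + 1 = 5, slack = -1, bound violated (no such code; not MDS).

Singleton bound: d ≤ n − k + 1.
Here n = 6, k = 2, so n − k + 1 = 5.
Given d = 6, check d ≤ 5: NO.
Slack = (n − k + 1) − d = -1.
The slack is negative: d = 6 exceeds n − k + 1 = 5 by 1, so the Singleton bound is violated and no linear [6, 2, 6]_4 code can exist. In particular it is not MDS (MDS requires d = n − k + 1 exactly).
Description: the claimed parameters are [6, 2, 6]_4; such a code would be impossible (violates the Singleton bound).


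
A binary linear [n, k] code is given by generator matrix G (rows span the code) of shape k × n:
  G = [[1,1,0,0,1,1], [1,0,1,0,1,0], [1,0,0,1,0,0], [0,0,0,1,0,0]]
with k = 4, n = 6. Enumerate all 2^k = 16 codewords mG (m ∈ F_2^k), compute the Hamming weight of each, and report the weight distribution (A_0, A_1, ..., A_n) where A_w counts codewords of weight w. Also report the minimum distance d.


Weight distribution: A_0 = 1, A_1 = 2, A_2 = 2, A_3 = 4, A_4 = 5, A_5 = 2. Minimum distance d = 1.

Enumerate all 2^4 = 16 messages m ∈ F_2^4.
For each, compute codeword c = mG in F_2^6, then tally its weight.
  m = 0000 → c = 000000, weight = 0.
  m = 1000 → c = 110011, weight = 4.
  m = 0100 → c = 101010, weight = 3.
  m = 1100 → c = 011001, weight = 3.
  m = 0010 → c = 100100, weight = 2.
  m = 1010 → c = 010111, weight = 4.
  m = 0110 → c = 001110, weight = 3.
  m = 1110 → c = 111101, weight = 5.
  m = 0001 → c = 000100, weight = 1.
  m = 1001 → c = 110111, weight = 5.
  m = 0101 → c = 101110, weight = 4.
  m = 1101 → c = 011101, weight = 4.
  m = 0011 → c = 100000, weight = 1.
  m = 1011 → c = 010011, weight = 3.
  m = 0111 → c = 001010, weight = 2.
  m = 1111 → c = 111001, weight = 4.
Tally weights:
  weight 0: 1 codewords.
  weight 1: 2 codewords.
  weight 2: 2 codewords.
  weight 3: 4 codewords.
  weight 4: 5 codewords.
  weight 5: 2 codewords.
Minimum distance d = smallest w > 0 with A_w > 0 = 1.
Sanity: Σ A_w = 16 = 2^4 = 16 ✓.


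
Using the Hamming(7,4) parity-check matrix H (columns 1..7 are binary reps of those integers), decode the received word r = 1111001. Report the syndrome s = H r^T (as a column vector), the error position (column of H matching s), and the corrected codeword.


s = (0, 1, 1)^T, error position = 3, corrected codeword c = 1101001

Compute s = H r^T mod 2 one row at a time:
  s_1 = 1 + 0 + 0 + 1 = 2 ≡ 0 (mod 2).
  s_2 = 1 + 1 + 0 + 1 = 3 ≡ 1 (mod 2).
  s_3 = 1 + 1 + 0 + 1 = 3 ≡ 1 (mod 2).
s = (0, 1, 1)^T — this equals column 3 of H (binary 011), so error is at position 3.
Correct: flip bit 3 of r = 1111001 to get c = 1101001.


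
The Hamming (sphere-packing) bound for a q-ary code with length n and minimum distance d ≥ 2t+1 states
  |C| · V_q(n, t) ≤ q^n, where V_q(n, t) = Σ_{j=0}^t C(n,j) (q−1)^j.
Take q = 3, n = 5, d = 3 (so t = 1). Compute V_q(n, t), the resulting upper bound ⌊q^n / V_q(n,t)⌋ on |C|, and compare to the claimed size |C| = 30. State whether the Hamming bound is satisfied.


V_q(n, t) = 11, q^n = 243, Hamming bound = 22, |C| = 30 > bound (violated).

Step 1: Compute V_q(n, t) = Σ_{j=0}^1 C(n, j) (q−1)^j.
  j = 0: C(5,0)·(2)^0 = 1·1 = 1.
  j = 1: C(5,1)·(2)^1 = 5·2 = 10.
  V_q(n, t) = 1 + 10 = 11.
Step 2: q^n = 3^5 = 243.
Step 3: Hamming bound ⌊q^n / V_q(n,t)⌋ = ⌊243/11⌋ = 22.
Step 4: Compare |C| = 30 to 22: violated.
The claimed |C| lies above the Hamming bound, so no 3-ary code of length 5 with d ≥ 3 can have 30 codewords.


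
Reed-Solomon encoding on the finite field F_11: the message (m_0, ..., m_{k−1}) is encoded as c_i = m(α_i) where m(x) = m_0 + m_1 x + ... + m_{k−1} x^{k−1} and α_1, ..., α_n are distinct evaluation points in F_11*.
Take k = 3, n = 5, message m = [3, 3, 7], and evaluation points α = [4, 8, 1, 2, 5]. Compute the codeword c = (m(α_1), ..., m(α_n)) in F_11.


c = [6, 2, 2, 4, 6]

Message polynomial: m(x) = 3 + 3·x + 7·x^2 (mod 11).
For each evaluation point α_i, compute m(α_i) mod 11:
  α_1 = 4: Horner steps 7 → 9 → 6, so m(4) = 6.
  α_2 = 8: Horner steps 7 → 4 → 2, so m(8) = 2.
  α_3 = 1: Horner steps 7 → 10 → 2, so m(1) = 2.
  α_4 = 2: Horner steps 7 → 6 → 4, so m(2) = 4.
  α_5 = 5: Horner steps 7 → 5 → 6, so m(5) = 6.
Codeword c = [6, 2, 2, 4, 6] ∈ F_11^5.


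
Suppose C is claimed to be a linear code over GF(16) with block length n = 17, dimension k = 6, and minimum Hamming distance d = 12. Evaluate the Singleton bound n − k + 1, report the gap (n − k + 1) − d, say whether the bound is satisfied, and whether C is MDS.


Singleton RHS = n − k + 1 = 12, slack = 0, bound satisfied, MDS.

Singleton bound: d ≤ n − k + 1.
Here n = 17, k = 6, so n − k + 1 = 12.
Given d = 12, check d ≤ 12: YES.
Slack = (n − k + 1) − d = 0.
The code is MDS (slack = 0).
Description: the claimed parameters are [17, 6, 12]_16; such a code would be MDS (meets Singleton bound).


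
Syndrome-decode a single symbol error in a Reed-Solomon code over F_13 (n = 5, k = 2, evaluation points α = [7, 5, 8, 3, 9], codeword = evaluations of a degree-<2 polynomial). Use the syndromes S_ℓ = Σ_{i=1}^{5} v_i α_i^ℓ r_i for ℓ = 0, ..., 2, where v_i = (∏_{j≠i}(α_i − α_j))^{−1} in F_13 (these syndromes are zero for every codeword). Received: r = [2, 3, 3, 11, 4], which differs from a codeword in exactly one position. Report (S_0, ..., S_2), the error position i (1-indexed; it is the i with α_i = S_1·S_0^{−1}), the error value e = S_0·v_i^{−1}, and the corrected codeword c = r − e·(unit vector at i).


S = (4, 7, 9), error at position 2, error magnitude e = 3, c = [2, 0, 3, 11, 4].

Step 1: column multipliers v_i = (∏_{j≠i}(α_i − α_j))^{−1} mod 13.
  i = 1 (α = 7): (7−5)(7−8)(7−3)(7−9) = 2·(−1)·4·(−2) = 16 ≡ 3, so v_1 = 3^{−1} = 9 (mod 13).
  i = 2 (α = 5): (5−7)(5−8)(5−3)(5−9) = (−2)·(−3)·2·(−4) = −48 ≡ 4, so v_2 = 4^{−1} = 10 (mod 13).
  i = 3 (α = 8): (8−7)(8−5)(8−3)(8−9) = 1·3·5·(−1) = −15 ≡ 11, so v_3 = 11^{−1} = 6 (mod 13).
  i = 4 (α = 3): (3−7)(3−5)(3−8)(3−9) = (−4)·(−2)·(−5)·(−6) = 240 ≡ 6, so v_4 = 6^{−1} = 11 (mod 13).
  i = 5 (α = 9): (9−7)(9−5)(9−8)(9−3) = 2·4·1·6 = 48 ≡ 9, so v_5 = 9^{−1} = 3 (mod 13).
  v = [9, 10, 6, 11, 3].
Step 2: syndromes of r = [2, 3, 3, 11, 4] (all sums mod 13).
  S_0 = Σ v_i r_i = 9·2 + 10·3 + 6·3 + 11·11 + 3·4 = 199 ≡ 4.
  S_1 = Σ v_i α_i r_i = 9·7·2 + 10·5·3 + 6·8·3 + 11·3·11 + 3·9·4 = 891 ≡ 7.
  α_i^2 mod 13 = [10, 12, 12, 9, 3].
  S_2 = Σ v_i α_i^2 r_i = 9·10·2 + 10·12·3 + 6·12·3 + 11·9·11 + 3·3·4 = 1881 ≡ 9.
  S = (4, 7, 9) ≠ 0, so r is not a codeword (an error is present).
Step 3: locate the error. For a single error e at position i, S_ℓ = v_i·e·α_i^ℓ, so α_err = S_1/S_0.
  S_0^{−1} = 4^{−1} = 10 (mod 13), so α_err = 7·10 = 70 ≡ 5 = α_2. Error position i = 2.
  Consistency check: S_2/S_1 = 9·2 = 18 ≡ 5 = α_err ✓ (single-error assumption holds).
Step 4: error magnitude e = S_0/v_2 = S_0·∏_{j≠2}(α_2 − α_j) = 4·4 = 16 ≡ 3 (mod 13).
Step 5: correct position 2: c_2 = r_2 − e = 3 − 3 ≡ 0 (mod 13). Hence c = [2, 0, 3, 11, 4].
  Check: interpolating c through the α_i gives m(x) = 8 + 1·x (degree < 2) with m(α_i) = c_i for every i, so c is indeed a codeword.


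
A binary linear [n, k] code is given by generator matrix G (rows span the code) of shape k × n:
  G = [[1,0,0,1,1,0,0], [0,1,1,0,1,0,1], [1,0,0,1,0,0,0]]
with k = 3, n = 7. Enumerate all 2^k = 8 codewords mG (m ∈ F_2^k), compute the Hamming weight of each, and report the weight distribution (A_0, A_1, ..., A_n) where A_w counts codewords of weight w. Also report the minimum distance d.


Weight distribution: A_0 = 1, A_1 = 1, A_2 = 1, A_3 = 2, A_4 = 1, A_5 = 1, A_6 = 1. Minimum distance d = 1.

Enumerate all 2^3 = 8 messages m ∈ F_2^3.
For each, compute codeword c = mG in F_2^7, then tally its weight.
  m = 000 → c = 0000000, weight = 0.
  m = 100 → c = 1001100, weight = 3.
  m = 010 → c = 0110101, weight = 4.
  m = 110 → c = 1111001, weight = 5.
  m = 001 → c = 1001000, weight = 2.
  m = 101 → c = 0000100, weight = 1.
  m = 011 → c = 1111101, weight = 6.
  m = 111 → c = 0110001, weight = 3.
Tally weights:
  weight 0: 1 codewords.
  weight 1: 1 codewords.
  weight 2: 1 codewords.
  weight 3: 2 codewords.
  weight 4: 1 codewords.
  weight 5: 1 codewords.
  weight 6: 1 codewords.
Minimum distance d = smallest w > 0 with A_w > 0 = 1.
Sanity: Σ A_w = 8 = 2^3 = 8 ✓.


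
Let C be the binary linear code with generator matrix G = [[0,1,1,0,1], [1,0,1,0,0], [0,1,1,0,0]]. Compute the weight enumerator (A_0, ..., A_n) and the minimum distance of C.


Weight distribution: A_0 = 1, A_1 = 1, A_2 = 3, A_3 = 3. Minimum distance d = 1.

Enumerate all 2^3 = 8 messages m ∈ F_2^3.
For each, compute codeword c = mG in F_2^5, then tally its weight.
  m = 000 → c = 00000, weight = 0.
  m = 100 → c = 01101, weight = 3.
  m = 010 → c = 10100, weight = 2.
  m = 110 → c = 11001, weight = 3.
  m = 001 → c = 01100, weight = 2.
  m = 101 → c = 00001, weight = 1.
  m = 011 → c = 11000, weight = 2.
  m = 111 → c = 10101, weight = 3.
Tally weights:
  weight 0: 1 codewords.
  weight 1: 1 codewords.
  weight 2: 3 codewords.
  weight 3: 3 codewords.
Minimum distance d = smallest w > 0 with A_w > 0 = 1.
Sanity: Σ A_w = 8 = 2^3 = 8 ✓.


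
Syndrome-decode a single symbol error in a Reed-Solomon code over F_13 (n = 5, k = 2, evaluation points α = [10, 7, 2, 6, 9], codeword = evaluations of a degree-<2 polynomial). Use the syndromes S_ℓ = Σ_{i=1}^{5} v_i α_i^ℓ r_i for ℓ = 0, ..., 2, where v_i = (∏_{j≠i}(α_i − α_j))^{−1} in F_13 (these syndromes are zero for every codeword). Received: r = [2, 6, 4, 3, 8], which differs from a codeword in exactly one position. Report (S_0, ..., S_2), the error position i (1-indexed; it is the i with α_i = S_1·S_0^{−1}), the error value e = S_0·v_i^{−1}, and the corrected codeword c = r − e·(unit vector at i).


S = (10, 12, 4), error at position 5, error magnitude e = 9, c = [2, 6, 4, 3, 12].

Step 1: column multipliers v_i = (∏_{j≠i}(α_i − α_j))^{−1} mod 13.
  i = 1 (α = 10): (10−7)(10−2)(10−6)(10−9) = 3·8·4·1 = 96 ≡ 5, so v_1 = 5^{−1} = 8 (mod 13).
  i = 2 (α = 7): (7−10)(7−2)(7−6)(7−9) = (−3)·5·1·(−2) = 30 ≡ 4, so v_2 = 4^{−1} = 10 (mod 13).
  i = 3 (α = 2): (2−10)(2−7)(2−6)(2−9) = (−8)·(−5)·(−4)·(−7) = 1120 ≡ 2, so v_3 = 2^{−1} = 7 (mod 13).
  i = 4 (α = 6): (6−10)(6−7)(6−2)(6−9) = (−4)·(−1)·4·(−3) = −48 ≡ 4, so v_4 = 4^{−1} = 10 (mod 13).
  i = 5 (α = 9): (9−10)(9−7)(9−2)(9−6) = (−1)·2·7·3 = −42 ≡ 10, so v_5 = 10^{−1} = 4 (mod 13).
  v = [8, 10, 7, 10, 4].
Step 2: syndromes of r = [2, 6, 4, 3, 8] (all sums mod 13).
  S_0 = Σ v_i r_i = 8·2 + 10·6 + 7·4 + 10·3 + 4·8 = 166 ≡ 10.
  S_1 = Σ v_i α_i r_i = 8·10·2 + 10·7·6 + 7·2·4 + 10·6·3 + 4·9·8 = 1104 ≡ 12.
  α_i^2 mod 13 = [9, 10, 4, 10, 3].
  S_2 = Σ v_i α_i^2 r_i = 8·9·2 + 10·10·6 + 7·4·4 + 10·10·3 + 4·3·8 = 1252 ≡ 4.
  S = (10, 12, 4) ≠ 0, so r is not a codeword (an error is present).
Step 3: locate the error. For a single error e at position i, S_ℓ = v_i·e·α_i^ℓ, so α_err = S_1/S_0.
  S_0^{−1} = 10^{−1} = 4 (mod 13), so α_err = 12·4 = 48 ≡ 9 = α_5. Error position i = 5.
  Consistency check: S_2/S_1 = 4·12 = 48 ≡ 9 = α_err ✓ (single-error assumption holds).
Step 4: error magnitude e = S_0/v_5 = S_0·∏_{j≠5}(α_5 − α_j) = 10·10 = 100 ≡ 9 (mod 13).
Step 5: correct position 5: c_5 = r_5 − e = 8 − 9 ≡ 12 (mod 13). Hence c = [2, 6, 4, 3, 12].
  Check: interpolating c through the α_i gives m(x) = 11 + 3·x (degree < 2) with m(α_i) = c_i for every i, so c is indeed a codeword.


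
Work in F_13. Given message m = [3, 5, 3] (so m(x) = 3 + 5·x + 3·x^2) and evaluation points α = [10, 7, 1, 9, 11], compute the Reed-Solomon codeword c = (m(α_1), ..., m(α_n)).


c = [2, 3, 11, 5, 5]

Message polynomial: m(x) = 3 + 5·x + 3·x^2 (mod 13).
For each evaluation point α_i, compute m(α_i) mod 13:
  α_1 = 10: Horner steps 3 → 9 → 2, so m(10) = 2.
  α_2 = 7: Horner steps 3 → 0 → 3, so m(7) = 3.
  α_3 = 1: Horner steps 3 → 8 → 11, so m(1) = 11.
  α_4 = 9: Horner steps 3 → 6 → 5, so m(9) = 5.
  α_5 = 11: Horner steps 3 → 12 → 5, so m(11) = 5.
Codeword c = [2, 3, 11, 5, 5] ∈ F_13^5.


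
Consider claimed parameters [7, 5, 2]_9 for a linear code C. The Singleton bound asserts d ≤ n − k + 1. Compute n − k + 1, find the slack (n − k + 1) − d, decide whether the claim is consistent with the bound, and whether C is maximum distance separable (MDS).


Singleton RHS = n − k + 1 = 3, slack = 1, bound satisfied, not MDS.

Singleton bound: d ≤ n − k + 1.
Here n = 7, k = 5, so n − k + 1 = 3.
Given d = 2, check d ≤ 3: YES.
Slack = (n − k + 1) − d = 1.
The code is NOT MDS (slack = 1 > 0).
Description: the claimed parameters are [7, 5, 2]_9; such a code would be non-MDS.


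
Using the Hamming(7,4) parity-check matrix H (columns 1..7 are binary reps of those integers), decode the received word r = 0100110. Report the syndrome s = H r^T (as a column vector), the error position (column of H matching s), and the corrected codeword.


s = (0, 0, 1)^T, error position = 1, corrected codeword c = 1100110

Compute s = H r^T mod 2 one row at a time:
  s_1 = 0 + 1 + 1 + 0 = 2 ≡ 0 (mod 2).
  s_2 = 1 + 0 + 1 + 0 = 2 ≡ 0 (mod 2).
  s_3 = 0 + 0 + 1 + 0 = 1 ≡ 1 (mod 2).
s = (0, 0, 1)^T — this equals column 1 of H (binary 001), so error is at position 1.
Correct: flip bit 1 of r = 0100110 to get c = 1100110.
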